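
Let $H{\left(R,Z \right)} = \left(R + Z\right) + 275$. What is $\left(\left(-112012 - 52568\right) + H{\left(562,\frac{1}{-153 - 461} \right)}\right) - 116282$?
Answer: $- \frac{171935351}{614} \approx -2.8003 \cdot 10^{5}$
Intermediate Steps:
$H{\left(R,Z \right)} = 275 + R + Z$
$\left(\left(-112012 - 52568\right) + H{\left(562,\frac{1}{-153 - 461} \right)}\right) - 116282 = \left(\left(-112012 - 52568\right) + \left(275 + 562 + \frac{1}{-153 - 461}\right)\right) - 116282 = \left(-164580 + \left(275 + 562 + \frac{1}{-614}\right)\right) - 116282 = \left(-164580 + \left(275 + 562 - \frac{1}{614}\right)\right) - 116282 = \left(-164580 + \frac{513917}{614}\right) - 116282 = - \frac{100538203}{614} - 116282 = - \frac{171935351}{614}$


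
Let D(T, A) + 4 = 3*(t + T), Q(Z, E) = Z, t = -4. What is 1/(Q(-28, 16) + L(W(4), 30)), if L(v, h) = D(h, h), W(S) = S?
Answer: 1/46 ≈ 0.021739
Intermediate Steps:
D(T, A) = -16 + 3*T (D(T, A) = -4 + 3*(-4 + T) = -4 + (-12 + 3*T) = -16 + 3*T)
L(v, h) = -16 + 3*h
1/(Q(-28, 16) + L(W(4), 30)) = 1/(-28 + (-16 + 3*30)) = 1/(-28 + (-16 + 90)) = 1/(-28 + 74) = 1/46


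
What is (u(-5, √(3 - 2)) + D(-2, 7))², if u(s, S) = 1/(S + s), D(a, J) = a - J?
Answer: 1369/16 ≈ 85.563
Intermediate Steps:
(u(-5, √(3 - 2)) + D(-2, 7))² = (1/(√(3 - 2) - 5) + (-2 - 1*7))² = (1/(√1 - 5) + (-2 - 7))² = (1/(1 - 5) - 9)² = (1/(-4) - 9)² = (-¼ - 9)² = (-37/4)² = 1369/16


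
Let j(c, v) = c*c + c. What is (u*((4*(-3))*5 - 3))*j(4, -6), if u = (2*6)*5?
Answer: -75600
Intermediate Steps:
u = 60 (u = 12*5 = 60)
j(c, v) = c + c² (j(c, v) = c² + c = c + c²)
(u*((4*(-3))*5 - 3))*j(4, -6) = (60*((4*(-3))*5 - 3))*(4*(1 + 4)) = (60*(-12*5 - 3))*(4*5) = (60*(-60 - 3))*20 = (60*(-63))*20 = -3780*20 = -75600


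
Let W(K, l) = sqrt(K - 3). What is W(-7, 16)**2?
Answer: -10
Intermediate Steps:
W(K, l) = sqrt(-3 + K)
W(-7, 16)**2 = (sqrt(-3 - 7))**2 = (sqrt(-10))**2 = (I*sqrt(10))**2 = -10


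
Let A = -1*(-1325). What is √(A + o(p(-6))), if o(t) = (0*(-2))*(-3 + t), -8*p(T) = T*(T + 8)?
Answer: 5*√53 ≈ 36.401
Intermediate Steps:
p(T) = -T*(8 + T)/8 (p(T) = -T*(T + 8)/8 = -T*(8 + T)/8)
A = 1325
o(t) = 0 (o(t) = 0*(-3 + t) = 0)
√(A + o(p(-6))) = √(1325 + 0) = √1325 = 5*√53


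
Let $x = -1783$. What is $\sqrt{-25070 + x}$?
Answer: $i \sqrt{26853} \approx 163.87 i$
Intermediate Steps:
$\sqrt{-25070 + x} = \sqrt{-25070 - 1783} = \sqrt{-26853} = i \sqrt{26853}$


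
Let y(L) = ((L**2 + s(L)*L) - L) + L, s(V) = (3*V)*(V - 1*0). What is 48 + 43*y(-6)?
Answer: -26268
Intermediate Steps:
s(V) = 3*V**2 (s(V) = (3*V)*(V + 0) = (3*V)*V = 3*V**2)
y(L) = L**2 + 3*L**3 (y(L) = ((L**2 + (3*L**2)*L) - L) + L = ((L**2 + 3*L**3) - L) + L = (L**2 - L + 3*L**3) + L = L**2 + 3*L**3)
48 + 43*y(-6) = 48 + 43*((-6)**2*(1 + 3*(-6))) = 48 + 43*(36*(1 - 18)) = 48 + 43*(36*(-17)) = 48 + 43*(-612) = 48 - 26316 = -26268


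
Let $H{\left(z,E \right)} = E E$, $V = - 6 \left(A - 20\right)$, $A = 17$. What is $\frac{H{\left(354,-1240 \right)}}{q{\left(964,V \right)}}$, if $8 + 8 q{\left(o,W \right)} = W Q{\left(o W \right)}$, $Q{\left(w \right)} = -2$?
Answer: $- \frac{3075200}{11} \approx -2.7956 \cdot 10^{5}$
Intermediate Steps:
$V = 18$ ($V = - 6 \left(17 - 20\right) = \left(-6\right) \left(-3\right) = 18$)
$H{\left(z,E \right)} = E^{2}$
$q{\left(o,W \right)} = -1 - \frac{W}{4}$ ($q{\left(o,W \right)} = -1 + \frac{W \left(-2\right)}{8} = -1 + \frac{\left(-2\right) W}{8} = -1 - \frac{W}{4}$)
$\frac{H{\left(354,-1240 \right)}}{q{\left(964,V \right)}} = \frac{\left(-1240\right)^{2}}{-1 - \frac{9}{2}} = \frac{1537600}{-1 - \frac{9}{2}} = \frac{1537600}{- \frac{11}{2}} = 1537600 \left(- \frac{2}{11}\right) = - \frac{3075200}{11}$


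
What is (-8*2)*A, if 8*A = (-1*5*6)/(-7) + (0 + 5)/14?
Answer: -65/7 ≈ -9.2857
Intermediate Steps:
A = 65/112 (A = ((-1*5*6)/(-7) + (0 + 5)/14)/8 = (-5*6*(-1/7) + 5*(1/14))/8 = (-30*(-1/7) + 5/14)/8 = (30/7 + 5/14)/8 = (1/8)*(65/14) = 65/112 ≈ 0.58036)
(-8*2)*A = -8*2*(65/112) = -16*65/112 = -65/7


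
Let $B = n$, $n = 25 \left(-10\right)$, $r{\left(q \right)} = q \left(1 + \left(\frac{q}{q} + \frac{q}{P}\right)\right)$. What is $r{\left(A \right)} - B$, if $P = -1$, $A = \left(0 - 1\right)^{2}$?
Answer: $251$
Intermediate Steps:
$A = 1$ ($A = \left(-1\right)^{2} = 1$)
$r{\left(q \right)} = q \left(2 - q\right)$ ($r{\left(q \right)} = q \left(1 + \left(\frac{q}{q} + \frac{q}{-1}\right)\right) = q \left(1 + \left(1 + q \left(-1\right)\right)\right) = q \left(1 - \left(-1 + q\right)\right) = q \left(2 - q\right)$)
$n = -250$
$B = -250$
$r{\left(A \right)} - B = 1 \left(2 - 1\right) - -250 = 1 \left(2 - 1\right) + 250 = 1 \cdot 1 + 250 = 1 + 250 = 251$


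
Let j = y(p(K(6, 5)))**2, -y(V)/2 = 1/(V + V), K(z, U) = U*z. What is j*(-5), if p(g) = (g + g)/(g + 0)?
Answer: -5/4 ≈ -1.2500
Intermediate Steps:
p(g) = 2 (p(g) = (2*g)/g = 2)
y(V) = -1/V (y(V) = -2/(V + V) = -2*1/(2*V) = -1/V)
j = 1/4 (j = (-1/2)**2 = 1/4 ≈ 0.25000)
j*(-5) = (1/4)*(-5) = -5/4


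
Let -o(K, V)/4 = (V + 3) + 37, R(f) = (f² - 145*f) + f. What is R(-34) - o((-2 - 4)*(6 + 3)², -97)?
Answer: 5824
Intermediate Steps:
R(f) = f² - 144*f
o(K, V) = -160 - 4*V (o(K, V) = -4*((V + 3) + 37) = -4*((3 + V) + 37) = -4*(40 + V) = -160 - 4*V)
R(-34) - o((-2 - 4)*(6 + 3)², -97) = -34*(-144 - 34) - (-160 - 4*(-97)) = -34*(-178) - (-160 + 388) = 6052 - 1*228 = 6052 - 228 = 5824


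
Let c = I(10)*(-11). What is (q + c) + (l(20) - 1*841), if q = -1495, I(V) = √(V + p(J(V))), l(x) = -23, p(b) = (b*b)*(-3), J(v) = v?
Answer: -2359 - 11*I*√290 ≈ -2359.0 - 187.32*I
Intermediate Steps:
p(b) = -3*b² (p(b) = b²*(-3) = -3*b²)
I(V) = √(V - 3*V²)
c = -11*I*√290 (c = √(10*(1 - 3*10))*(-11) = √(10*(1 - 30))*(-11) = √(10*(-29))*(-11) = √(-290)*(-11) = (I*√290)*(-11) = -11*I*√290 ≈ -187.32*I)
(q + c) + (l(20) - 1*841) = (-1495 - 11*I*√290) + (-23 - 1*841) = (-1495 - 11*I*√290) + (-23 - 841) = (-1495 - 11*I*√290) - 864 = -2359 - 11*I*√290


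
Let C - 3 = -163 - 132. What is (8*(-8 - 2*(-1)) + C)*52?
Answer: -17680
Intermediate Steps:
C = -292 (C = 3 + (-163 - 132) = 3 - 295 = -292)
(8*(-8 - 2*(-1)) + C)*52 = (8*(-8 - 2*(-1)) - 292)*52 = (8*(-8 + 2) - 292)*52 = (8*(-6) - 292)*52 = (-48 - 292)*52 = -340*52 = -17680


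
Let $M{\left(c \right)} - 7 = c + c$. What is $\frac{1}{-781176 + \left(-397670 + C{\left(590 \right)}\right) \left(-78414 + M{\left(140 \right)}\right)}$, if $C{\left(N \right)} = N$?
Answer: $\frac{1}{31021887984} \approx 3.2235 \cdot 10^{-11}$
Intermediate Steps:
$M{\left(c \right)} = 7 + 2 c$ ($M{\left(c \right)} = 7 + \left(c + c\right) = 7 + 2 c$)
$\frac{1}{-781176 + \left(-397670 + C{\left(590 \right)}\right) \left(-78414 + M{\left(140 \right)}\right)} = \frac{1}{-781176 + \left(-397670 + 590\right) \left(-78414 + \left(7 + 2 \cdot 140\right)\right)} = \frac{1}{-781176 - 397080 \left(-78414 + \left(7 + 280\right)\right)} = \frac{1}{-781176 - 397080 \left(-78414 + 287\right)} = \frac{1}{-781176 - -31022669160} = \frac{1}{-781176 + 31022669160} = \frac{1}{31021887984}$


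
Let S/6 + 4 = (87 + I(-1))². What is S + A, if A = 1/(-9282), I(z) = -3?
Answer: 392739983/9282 ≈ 42312.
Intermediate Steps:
A = -1/9282 ≈ -0.00010774
S = 42312 (S = -24 + 6*(87 - 3)² = -24 + 6*84² = -24 + 6*7056 = -24 + 42336 = 42312)
S + A = 42312 - 1/9282 = 392739983/9282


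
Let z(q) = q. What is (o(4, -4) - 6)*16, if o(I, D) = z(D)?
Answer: -160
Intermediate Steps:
o(I, D) = D
(o(4, -4) - 6)*16 = (-4 - 6)*16 = -10*16 = -160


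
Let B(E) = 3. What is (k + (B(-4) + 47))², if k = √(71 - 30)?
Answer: (50 + √41)² ≈ 3181.3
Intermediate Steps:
k = √41 ≈ 6.4031
(k + (B(-4) + 47))² = (√41 + (3 + 47))² = (√41 + 50)² = (50 + √41)²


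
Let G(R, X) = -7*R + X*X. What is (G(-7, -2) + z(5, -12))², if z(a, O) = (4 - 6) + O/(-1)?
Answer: 3969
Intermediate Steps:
G(R, X) = X² - 7*R (G(R, X) = -7*R + X² = X² - 7*R)
z(a, O) = -2 - O (z(a, O) = -2 + O*(-1) = -2 - O)
(G(-7, -2) + z(5, -12))² = (((-2)² - 7*(-7)) + (-2 - 1*(-12)))² = ((4 + 49) + (-2 + 12))² = (53 + 10)² = 63² = 3969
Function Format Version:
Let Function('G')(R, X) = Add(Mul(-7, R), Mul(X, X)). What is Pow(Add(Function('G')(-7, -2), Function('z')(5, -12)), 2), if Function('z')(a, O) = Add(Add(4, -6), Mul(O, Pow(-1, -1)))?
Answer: 3969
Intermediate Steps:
Function('G')(R, X) = Add(Pow(X, 2), Mul(-7, R)) (Function('G')(R, X) = Add(Mul(-7, R), Pow(X, 2)) = Add(Pow(X, 2), Mul(-7, R)))
Function('z')(a, O) = Add(-2, Mul(-1, O)) (Function('z')(a, O) = Add(-2, Mul(O, -1)) = Add(-2, Mul(-1, O)))
Pow(Add(Function('G')(-7, -2), Function('z')(5, -12)), 2) = Pow(Add(Add(Pow(-2, 2), Mul(-7, -7)), Add(-2, Mul(-1, -12))), 2) = Pow(Add(Add(4, 49), Add(-2, 12)), 2) = Pow(Add(53, 10), 2) = Pow(63, 2) = 3969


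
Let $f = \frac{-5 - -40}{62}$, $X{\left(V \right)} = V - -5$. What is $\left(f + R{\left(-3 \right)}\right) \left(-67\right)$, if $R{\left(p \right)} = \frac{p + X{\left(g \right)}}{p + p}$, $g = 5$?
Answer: $\frac{3752}{93} \approx 40.344$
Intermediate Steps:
$X{\left(V \right)} = 5 + V$ ($X{\left(V \right)} = V + 5 = 5 + V$)
$R{\left(p \right)} = \frac{10 + p}{2 p}$ ($R{\left(p \right)} = \frac{p + \left(5 + 5\right)}{p + p} = \frac{p + 10}{2 p} = \left(10 + p\right) \frac{1}{2 p} = \frac{10 + p}{2 p}$)
$f = \frac{35}{62}$ ($f = \left(-5 + 40\right) \frac{1}{62} = 35 \cdot \frac{1}{62} = \frac{35}{62} \approx 0.56452$)
$\left(f + R{\left(-3 \right)}\right) \left(-67\right) = \left(\frac{35}{62} + \frac{10 - 3}{2 \left(-3\right)}\right) \left(-67\right) = \left(\frac{35}{62} + \frac{1}{2} \left(- \frac{1}{3}\right) 7\right) \left(-67\right) = \left(\frac{35}{62} - \frac{7}{6}\right) \left(-67\right) = \left(- \frac{56}{93}\right) \left(-67\right) = \frac{3752}{93}$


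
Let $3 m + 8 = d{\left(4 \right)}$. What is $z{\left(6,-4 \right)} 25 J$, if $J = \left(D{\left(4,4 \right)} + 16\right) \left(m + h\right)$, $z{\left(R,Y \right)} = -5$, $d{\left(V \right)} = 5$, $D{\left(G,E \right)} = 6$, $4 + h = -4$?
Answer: $24750$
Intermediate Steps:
$h = -8$ ($h = -4 - 4 = -8$)
$m = -1$ ($m = - \frac{8}{3} + \frac{1}{3} \cdot 5 = - \frac{8}{3} + \frac{5}{3} = -1$)
$J = -198$ ($J = \left(6 + 16\right) \left(-1 - 8\right) = 22 \left(-9\right) = -198$)
$z{\left(6,-4 \right)} 25 J = \left(-5\right) 25 \left(-198\right) = \left(-125\right) \left(-198\right) = 24750$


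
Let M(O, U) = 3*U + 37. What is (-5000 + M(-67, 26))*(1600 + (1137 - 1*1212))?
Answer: -7449625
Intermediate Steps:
M(O, U) = 37 + 3*U
(-5000 + M(-67, 26))*(1600 + (1137 - 1*1212)) = (-5000 + (37 + 3*26))*(1600 + (1137 - 1*1212)) = (-5000 + (37 + 78))*(1600 + (1137 - 1212)) = (-5000 + 115)*(1600 - 75) = -4885*1525 = -7449625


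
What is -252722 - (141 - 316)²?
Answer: -283347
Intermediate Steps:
-252722 - (141 - 316)² = -252722 - 1*(-175)² = -252722 - 1*30625 = -252722 - 30625 = -283347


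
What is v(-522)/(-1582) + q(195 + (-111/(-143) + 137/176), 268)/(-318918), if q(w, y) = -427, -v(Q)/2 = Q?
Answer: -166137439/252264138 ≈ -0.65859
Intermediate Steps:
v(Q) = -2*Q
v(-522)/(-1582) + q(195 + (-111/(-143) + 137/176), 268)/(-318918) = -2*(-522)/(-1582) - 427/(-318918) = 1044*(-1/1582) - 427*(-1/318918) = -522/791 + 427/318918 = -166137439/252264138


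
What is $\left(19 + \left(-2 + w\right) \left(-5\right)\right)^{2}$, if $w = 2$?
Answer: $361$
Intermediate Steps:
$\left(19 + \left(-2 + w\right) \left(-5\right)\right)^{2} = \left(19 + \left(-2 + 2\right) \left(-5\right)\right)^{2} = \left(19 + 0 \left(-5\right)\right)^{2} = \left(19 + 0\right)^{2} = 19^{2} = 361$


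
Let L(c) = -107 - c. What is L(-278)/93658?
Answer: 171/93658 ≈ 0.0018258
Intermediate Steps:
L(-278)/93658 = (-107 - 1*(-278))/93658 = (-107 + 278)*(1/93658) = 171*(1/93658) = 171/93658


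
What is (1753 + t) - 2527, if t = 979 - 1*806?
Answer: -601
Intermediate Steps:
t = 173 (t = 979 - 806 = 173)
(1753 + t) - 2527 = (1753 + 173) - 2527 = 1926 - 2527 = -601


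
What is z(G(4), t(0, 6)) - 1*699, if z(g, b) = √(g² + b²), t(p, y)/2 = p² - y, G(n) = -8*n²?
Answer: -699 + 4*√1033 ≈ -570.44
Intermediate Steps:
t(p, y) = -2*y + 2*p² (t(p, y) = 2*(p² - y) = -2*y + 2*p²)
z(g, b) = √(b² + g²)
z(G(4), t(0, 6)) - 1*699 = √((-2*6 + 2*0²)² + (-8*4²)²) - 1*699 = √((-12 + 2*0)² + (-8*16)²) - 699 = √((-12 + 0)² + (-128)²) - 699 = √((-12)² + 16384) - 699 = √(144 + 16384) - 699 = √16528 - 699 = 4*√1033 - 699 = -699 + 4*√1033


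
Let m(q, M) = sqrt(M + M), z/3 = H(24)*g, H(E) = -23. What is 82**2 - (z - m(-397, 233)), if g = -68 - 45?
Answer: -1073 + sqrt(466) ≈ -1051.4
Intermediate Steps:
g = -113
z = 7797 (z = 3*(-23*(-113)) = 3*2599 = 7797)
m(q, M) = sqrt(2)*sqrt(M) (m(q, M) = sqrt(2*M) = sqrt(2)*sqrt(M))
82**2 - (z - m(-397, 233)) = 82**2 - (7797 - sqrt(2)*sqrt(233)) = 6724 - (7797 - sqrt(466)) = 6724 + (-7797 + sqrt(466)) = -1073 + sqrt(466)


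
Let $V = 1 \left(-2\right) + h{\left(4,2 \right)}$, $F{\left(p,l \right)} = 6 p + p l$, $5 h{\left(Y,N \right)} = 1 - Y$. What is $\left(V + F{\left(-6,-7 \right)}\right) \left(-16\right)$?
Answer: $- \frac{272}{5} \approx -54.4$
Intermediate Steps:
$h{\left(Y,N \right)} = \frac{1}{5} - \frac{Y}{5}$ ($h{\left(Y,N \right)} = \frac{1 - Y}{5} = \frac{1}{5} - \frac{Y}{5}$)
$F{\left(p,l \right)} = 6 p + l p$
$V = - \frac{13}{5}$ ($V = 1 \left(-2\right) + \left(\frac{1}{5} - \frac{4}{5}\right) = -2 + \left(\frac{1}{5} - \frac{4}{5}\right) = -2 - \frac{3}{5} = - \frac{13}{5} \approx -2.6$)
$\left(V + F{\left(-6,-7 \right)}\right) \left(-16\right) = \left(- \frac{13}{5} - 6 \left(6 - 7\right)\right) \left(-16\right) = \left(- \frac{13}{5} - -6\right) \left(-16\right) = \left(- \frac{13}{5} + 6\right) \left(-16\right) = \frac{17}{5} \left(-16\right) = - \frac{272}{5}$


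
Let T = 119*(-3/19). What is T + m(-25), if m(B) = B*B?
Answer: 11518/19 ≈ 606.21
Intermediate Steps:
T = -357/19 (T = 119*(-3*1/19) = 119*(-3/19) = -357/19 ≈ -18.789)
m(B) = B**2
T + m(-25) = -357/19 + (-25)**2 = -357/19 + 625 = 11518/19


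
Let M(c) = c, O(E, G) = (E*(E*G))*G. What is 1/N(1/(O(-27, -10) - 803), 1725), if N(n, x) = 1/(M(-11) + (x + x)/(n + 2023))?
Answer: -677819951/72926116 ≈ -9.2946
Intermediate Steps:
O(E, G) = E**2*G**2 (O(E, G) = (G*E**2)*G = E**2*G**2)
N(n, x) = 1/(-11 + 2*x/(2023 + n)) (N(n, x) = 1/(-11 + (x + x)/(n + 2023)) = 1/(-11 + (2*x)/(2023 + n)) = 1/(-11 + 2*x/(2023 + n)))
1/N(1/(O(-27, -10) - 803), 1725) = 1/((2023 + 1/((-27)**2*(-10)**2 - 803))/(-22253 - 11/((-27)**2*(-10)**2 - 803) + 2*1725)) = 1/((2023 + 1/(729*100 - 803))/(-22253 - 11/(729*100 - 803) + 3450)) = 1/((2023 + 1/(72900 - 803))/(-22253 - 11/(72900 - 803) + 3450)) = 1/((2023 + 1/72097)/(-22253 - 11/72097 + 3450)) = 1/((2023 + 1/72097)/(-22253 - 11*1/72097 + 3450)) = 1/((145852232/72097)/(-22253 - 11/72097 + 3450)) = 1/((145852232/72097)/(-1355639902/72097)) = 1/(-72097/1355639902*145852232/72097) = 1/(-72926116/677819951) = -677819951/72926116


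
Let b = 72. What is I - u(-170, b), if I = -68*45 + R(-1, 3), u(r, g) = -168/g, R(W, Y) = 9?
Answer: -9146/3 ≈ -3048.7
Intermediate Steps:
I = -3051 (I = -68*45 + 9 = -3060 + 9 = -3051)
I - u(-170, b) = -3051 - (-168)/72 = -3051 - 1*(-7/3) = -3051 + 7/3 = -9146/3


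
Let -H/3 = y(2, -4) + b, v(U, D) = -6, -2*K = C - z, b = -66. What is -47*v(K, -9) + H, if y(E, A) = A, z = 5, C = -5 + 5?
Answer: 492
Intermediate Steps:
C = 0
K = 5/2 (K = -(0 - 1*5)/2 = -(0 - 5)/2 = -½*(-5) = 5/2 ≈ 2.5000)
H = 210 (H = -3*(-4 - 66) = -3*(-70) = 210)
-47*v(K, -9) + H = -47*(-6) + 210 = 282 + 210 = 492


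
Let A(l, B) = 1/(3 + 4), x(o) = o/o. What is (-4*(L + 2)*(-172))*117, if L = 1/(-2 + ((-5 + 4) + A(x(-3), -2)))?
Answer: 664092/5 ≈ 1.3282e+5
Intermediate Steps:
x(o) = 1
A(l, B) = ⅐ (A(l, B) = 1/7 = ⅐)
L = -7/20 (L = 1/(-2 + ((-5 + 4) + ⅐)) = 1/(-2 + (-1 + ⅐)) = 1/(-2 - 6/7) = 1/(-20/7) = -7/20 ≈ -0.35000)
(-4*(L + 2)*(-172))*117 = (-4*(-7/20 + 2)*(-172))*117 = (-4*33/20*(-172))*117 = -33/5*(-172)*117 = (5676/5)*117 = 664092/5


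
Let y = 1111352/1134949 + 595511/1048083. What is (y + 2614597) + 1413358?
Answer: 4791337904375353640/1189520752767 ≈ 4.0280e+6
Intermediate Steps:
y = 1840663752155/1189520752767 (y = 1111352*(1/1134949) + 595511*(1/1048083) = 1111352/1134949 + 595511/1048083 = 1840663752155/1189520752767 ≈ 1.5474)
(y + 2614597) + 1413358 = (1840663752155/1189520752767 + 2614597) + 1413358 = 3110119232286092054/1189520752767 + 1413358 = 4791337904375353640/1189520752767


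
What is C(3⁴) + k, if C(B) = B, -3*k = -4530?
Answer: 1591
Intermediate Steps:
k = 1510 (k = -⅓*(-4530) = 1510)
C(3⁴) + k = 3⁴ + 1510 = 81 + 1510 = 1591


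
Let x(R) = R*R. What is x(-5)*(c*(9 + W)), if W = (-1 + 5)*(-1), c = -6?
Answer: -750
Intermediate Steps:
W = -4 (W = 4*(-1) = -4)
x(R) = R²
x(-5)*(c*(9 + W)) = (-5)²*(-6*(9 - 4)) = 25*(-6*5) = 25*(-30) = -750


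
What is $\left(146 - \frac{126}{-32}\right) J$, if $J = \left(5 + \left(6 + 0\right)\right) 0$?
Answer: $0$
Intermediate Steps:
$J = 0$ ($J = \left(5 + 6\right) 0 = 11 \cdot 0 = 0$)
$\left(146 - \frac{126}{-32}\right) J = \left(146 - \frac{126}{-32}\right) 0 = \left(146 - - \frac{63}{16}\right) 0 = \left(146 + \frac{63}{16}\right) 0 = \frac{2399}{16} \cdot 0 = 0$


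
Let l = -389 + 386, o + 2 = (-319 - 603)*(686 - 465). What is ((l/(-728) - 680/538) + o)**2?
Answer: 1592309931333077406321/38350172224 ≈ 4.1520e+10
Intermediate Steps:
o = -203764 (o = -2 + (-319 - 603)*(686 - 465) = -2 - 922*221 = -2 - 203762 = -203764)
l = -3
((l/(-728) - 680/538) + o)**2 = ((-3/(-728) - 680/538) - 203764)**2 = ((-3*(-1/728) - 680*1/538) - 203764)**2 = ((3/728 - 340/269) - 203764)**2 = (-246713/195832 - 203764)**2 = (-39903758361/195832)**2 = 1592309931333077406321/38350172224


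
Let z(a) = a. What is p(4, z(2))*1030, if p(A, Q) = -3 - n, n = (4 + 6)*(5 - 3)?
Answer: -23690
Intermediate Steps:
n = 20 (n = 10*2 = 20)
p(A, Q) = -23 (p(A, Q) = -3 - 1*20 = -3 - 20 = -23)
p(4, z(2))*1030 = -23*1030 = -23690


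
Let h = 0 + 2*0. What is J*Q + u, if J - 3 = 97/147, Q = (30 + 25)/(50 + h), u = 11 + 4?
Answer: 13984/735 ≈ 19.026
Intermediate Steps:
u = 15
h = 0 (h = 0 + 0 = 0)
Q = 11/10 (Q = (30 + 25)/(50 + 0) = 55/50 = 55*(1/50) = 11/10 ≈ 1.1000)
J = 538/147 (J = 3 + 97/147 = 538/147 ≈ 3.6599)
J*Q + u = (538/147)*(11/10) + 15 = 2959/735 + 15 = 13984/735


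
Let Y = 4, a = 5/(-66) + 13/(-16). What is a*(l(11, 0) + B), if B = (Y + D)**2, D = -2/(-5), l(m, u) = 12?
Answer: -22981/825 ≈ -27.856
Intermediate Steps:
D = 2/5 (D = -2*(-1/5) = 2/5 ≈ 0.40000)
a = -469/528 (a = 5*(-1/66) + 13*(-1/16) = -5/66 - 13/16 = -469/528 ≈ -0.88826)
B = 484/25 (B = (4 + 2/5)**2 = (22/5)**2 = 484/25 ≈ 19.360)
a*(l(11, 0) + B) = -469*(12 + 484/25)/528 = -469/528*784/25 = -22981/825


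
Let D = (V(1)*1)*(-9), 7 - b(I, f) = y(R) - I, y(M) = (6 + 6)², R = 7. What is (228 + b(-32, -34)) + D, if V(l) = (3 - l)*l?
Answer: 41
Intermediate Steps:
V(l) = l*(3 - l)
y(M) = 144 (y(M) = 12² = 144)
b(I, f) = -137 + I (b(I, f) = 7 - (144 - I) = 7 + (-144 + I) = -137 + I)
D = -18 (D = ((1*(3 - 1*1))*1)*(-9) = ((1*(3 - 1))*1)*(-9) = ((1*2)*1)*(-9) = (2*1)*(-9) = 2*(-9) = -18)
(228 + b(-32, -34)) + D = (228 + (-137 - 32)) - 18 = (228 - 169) - 18 = 59 - 18 = 41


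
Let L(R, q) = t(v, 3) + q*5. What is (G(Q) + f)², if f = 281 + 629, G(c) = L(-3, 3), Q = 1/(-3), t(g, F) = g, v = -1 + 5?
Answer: 863041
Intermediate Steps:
v = 4
Q = -⅓ ≈ -0.33333
L(R, q) = 4 + 5*q (L(R, q) = 4 + q*5 = 4 + 5*q)
G(c) = 19 (G(c) = 4 + 5*3 = 4 + 15 = 19)
f = 910
(G(Q) + f)² = (19 + 910)² = 929² = 863041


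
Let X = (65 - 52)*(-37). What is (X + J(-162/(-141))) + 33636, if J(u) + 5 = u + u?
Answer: 1558158/47 ≈ 33152.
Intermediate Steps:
X = -481 (X = 13*(-37) = -481)
J(u) = -5 + 2*u (J(u) = -5 + (u + u) = -5 + 2*u)
(X + J(-162/(-141))) + 33636 = (-481 + (-5 + 2*(-162/(-141)))) + 33636 = (-481 + (-5 + 2*(-162*(-1/141)))) + 33636 = (-481 + (-5 + 2*(54/47))) + 33636 = (-481 + (-5 + 108/47)) + 33636 = (-481 - 127/47) + 33636 = -22734/47 + 33636 = 1558158/47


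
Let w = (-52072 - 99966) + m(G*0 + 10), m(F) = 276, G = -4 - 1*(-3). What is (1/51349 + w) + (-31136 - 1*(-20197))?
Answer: -8354533648/51349 ≈ -1.6270e+5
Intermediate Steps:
G = -1 (G = -4 + 3 = -1)
w = -151762 (w = (-52072 - 99966) + 276 = -152038 + 276 = -151762)
(1/51349 + w) + (-31136 - 1*(-20197)) = (1/51349 - 151762) + (-31136 - 1*(-20197)) = (1/51349 - 151762) + (-31136 + 20197) = -7792826937/51349 - 10939 = -8354533648/51349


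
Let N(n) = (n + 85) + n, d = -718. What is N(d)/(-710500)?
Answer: 193/101500 ≈ 0.0019015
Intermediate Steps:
N(n) = 85 + 2*n (N(n) = (85 + n) + n = 85 + 2*n)
N(d)/(-710500) = (85 + 2*(-718))/(-710500) = (85 - 1436)*(-1/710500) = -1351*(-1/710500) = 193/101500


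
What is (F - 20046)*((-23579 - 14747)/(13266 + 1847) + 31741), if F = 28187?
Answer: 557848542341/2159 ≈ 2.5838e+8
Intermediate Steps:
(F - 20046)*((-23579 - 14747)/(13266 + 1847) + 31741) = (28187 - 20046)*((-23579 - 14747)/(13266 + 1847) + 31741) = 8141*(-38326/15113 + 31741) = 8141*(479663407/15113) = 557848542341/2159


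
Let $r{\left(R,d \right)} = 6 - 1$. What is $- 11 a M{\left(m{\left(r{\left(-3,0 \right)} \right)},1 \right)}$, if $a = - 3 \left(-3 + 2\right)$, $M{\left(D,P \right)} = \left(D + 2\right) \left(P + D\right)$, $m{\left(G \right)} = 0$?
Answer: $-66$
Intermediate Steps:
$r{\left(R,d \right)} = 5$ ($r{\left(R,d \right)} = 6 - 1 = 5$)
$M{\left(D,P \right)} = \left(2 + D\right) \left(D + P\right)$
$a = 3$ ($a = \left(-3\right) \left(-1\right) = 3$)
$- 11 a M{\left(m{\left(r{\left(-3,0 \right)} \right)},1 \right)} = \left(-11\right) 3 \left(0^{2} + 2 \cdot 0 + 2 \cdot 1 + 0 \cdot 1\right) = - 33 \left(0 + 0 + 2 + 0\right) = \left(-33\right) 2 = -66$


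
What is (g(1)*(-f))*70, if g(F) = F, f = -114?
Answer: 7980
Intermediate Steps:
(g(1)*(-f))*70 = (1*(-1*(-114)))*70 = (1*114)*70 = 114*70 = 7980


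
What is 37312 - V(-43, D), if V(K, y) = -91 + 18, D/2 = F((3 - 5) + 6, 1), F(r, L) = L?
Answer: 37385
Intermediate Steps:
D = 2 (D = 2*1 = 2)
V(K, y) = -73
37312 - V(-43, D) = 37312 - 1*(-73) = 37312 + 73 = 37385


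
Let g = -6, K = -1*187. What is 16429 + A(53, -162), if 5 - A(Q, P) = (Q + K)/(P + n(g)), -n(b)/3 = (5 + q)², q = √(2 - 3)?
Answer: 25406093/1546 + 335*I/4638 ≈ 16433.0 + 0.072229*I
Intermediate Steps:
q = I (q = √(-1) = I ≈ 1.0*I)
K = -187
n(b) = -3*(5 + I)²
A(Q, P) = 5 - (-187 + Q)/(-72 + P - 30*I) (A(Q, P) = 5 - (Q - 187)/(P + (-72 - 30*I)) = 5 - (-187 + Q)/(-72 + P - 30*I))
16429 + A(53, -162) = 16429 + (-173 - 1*53 - 150*I + 5*(-162))/(-72 - 162 - 30*I) = 16429 + (-173 - 53 - 150*I - 810)/(-234 - 30*I) = 16429 + ((-234 + 30*I)/55656)*(-1036 - 150*I) = 16429 + (-1036 - 150*I)*(-234 + 30*I)/55656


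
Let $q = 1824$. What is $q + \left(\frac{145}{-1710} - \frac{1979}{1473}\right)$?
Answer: $\frac{306049883}{167922} \approx 1822.6$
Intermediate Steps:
$q + \left(\frac{145}{-1710} - \frac{1979}{1473}\right) = 1824 + \left(\frac{145}{-1710} - \frac{1979}{1473}\right) = 1824 + \left(145 \left(- \frac{1}{1710}\right) - \frac{1979}{1473}\right) = 1824 - \frac{239845}{167922} = \frac{306049883}{167922}$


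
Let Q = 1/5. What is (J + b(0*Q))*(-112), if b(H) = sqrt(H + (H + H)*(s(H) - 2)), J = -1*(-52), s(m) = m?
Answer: -5824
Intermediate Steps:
Q = 1/5 ≈ 0.20000
J = 52
b(H) = sqrt(H + 2*H*(-2 + H)) (b(H) = sqrt(H + (H + H)*(H - 2)) = sqrt(H + (2*H)*(-2 + H)) = sqrt(H + 2*H*(-2 + H)))
(J + b(0*Q))*(-112) = (52 + sqrt((0*(1/5))*(-3 + 2*(0*(1/5)))))*(-112) = (52 + sqrt(0*(-3 + 2*0)))*(-112) = (52 + sqrt(0*(-3 + 0)))*(-112) = (52 + sqrt(0*(-3)))*(-112) = (52 + sqrt(0))*(-112) = (52 + 0)*(-112) = 52*(-112) = -5824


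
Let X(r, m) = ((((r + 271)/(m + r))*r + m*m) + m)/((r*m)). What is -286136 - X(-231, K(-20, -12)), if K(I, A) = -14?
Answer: -3238774153/11319 ≈ -2.8614e+5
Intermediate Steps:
X(r, m) = (m + m**2 + r*(271 + r)/(m + r))/(m*r) (X(r, m) = ((((271 + r)/(m + r))*r + m**2) + m)/((m*r)) = ((((271 + r)/(m + r))*r + m**2) + m)*(1/(m*r)) = ((r*(271 + r)/(m + r) + m**2) + m)*(1/(m*r)) = ((m**2 + r*(271 + r)/(m + r)) + m)*(1/(m*r)) = (m + m**2 + r*(271 + r)/(m + r))*(1/(m*r)) = (m + m**2 + r*(271 + r)/(m + r))/(m*r))
-286136 - X(-231, K(-20, -12)) = -286136 - ((-14)**2 + (-14)**3 + (-231)**2 + 271*(-231) - 14*(-231) - 231*(-14)**2)/((-14)*(-231)*(-14 - 231)) = -286136 - (-1)*(-1)*(196 - 2744 + 53361 - 62601 + 3234 - 231*196)/(14*231*(-245)) = -286136 - (-1)*(-1)*(-1)*(196 - 2744 + 53361 - 62601 + 3234 - 45276)/(14*231*245) = -286136 - (-1)*(-1)*(-1)*(-53830)/(14*231*245) = -286136 - 1*769/11319 = -286136 - 769/11319 = -3238774153/11319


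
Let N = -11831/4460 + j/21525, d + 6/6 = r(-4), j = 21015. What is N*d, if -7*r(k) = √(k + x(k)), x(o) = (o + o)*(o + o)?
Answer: 429161/256004 + 429161*√15/896014 ≈ 3.5314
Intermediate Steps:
x(o) = 4*o² (x(o) = (2*o)*(2*o) = 4*o²)
r(k) = -√(k + 4*k²)/7
d = -1 - 2*√15/7 ≈ -2.1066
N = -429161/256004 (N = -11831/4460 + 21015/21525 = -11831*1/4460 + 21015*(1/21525) = -11831/4460 + 1401/1435 = -429161/256004 ≈ -1.6764)
N*d = -429161*(-1 - 2*√15/7)/256004 = 429161/256004 + 429161*√15/896014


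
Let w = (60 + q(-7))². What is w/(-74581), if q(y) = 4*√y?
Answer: -3488/74581 - 480*I*√7/74581 ≈ -0.046768 - 0.017028*I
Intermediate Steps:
w = (60 + 4*I*√7)² (w = (60 + 4*√(-7))² = (60 + 4*(I*√7))² = (60 + 4*I*√7)² ≈ 3488.0 + 1270.0*I)
w/(-74581) = (3488 + 480*I*√7)/(-74581) = (3488 + 480*I*√7)*(-1/74581) = -3488/74581 - 480*I*√7/74581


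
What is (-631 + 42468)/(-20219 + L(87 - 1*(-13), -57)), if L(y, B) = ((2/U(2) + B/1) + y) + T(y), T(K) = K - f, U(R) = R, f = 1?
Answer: -41837/20076 ≈ -2.0839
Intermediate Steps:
T(K) = -1 + K (T(K) = K - 1*1 = K - 1 = -1 + K)
L(y, B) = B + 2*y (L(y, B) = ((2/2 + B/1) + y) + (-1 + y) = ((2*(½) + B*1) + y) + (-1 + y) = ((1 + B) + y) + (-1 + y) = (1 + B + y) + (-1 + y) = B + 2*y)
(-631 + 42468)/(-20219 + L(87 - 1*(-13), -57)) = (-631 + 42468)/(-20219 + (-57 + 2*(87 - 1*(-13)))) = 41837/(-20219 + (-57 + 2*(87 + 13))) = 41837/(-20219 + (-57 + 2*100)) = 41837/(-20219 + (-57 + 200)) = 41837/(-20219 + 143) = 41837/(-20076) = 41837*(-1/20076) = -41837/20076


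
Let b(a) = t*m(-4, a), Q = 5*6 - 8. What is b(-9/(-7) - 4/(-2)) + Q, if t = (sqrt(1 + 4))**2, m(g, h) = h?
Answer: 269/7 ≈ 38.429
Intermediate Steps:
t = 5 (t = (sqrt(5))**2 = 5)
Q = 22 (Q = 30 - 8 = 22)
b(a) = 5*a
b(-9/(-7) - 4/(-2)) + Q = 5*(-9/(-7) - 4/(-2)) + 22 = 5*(-9*(-1/7) - 4*(-1/2)) + 22 = 5*(9/7 + 2) + 22 = 5*(23/7) + 22 = 115/7 + 22 = 269/7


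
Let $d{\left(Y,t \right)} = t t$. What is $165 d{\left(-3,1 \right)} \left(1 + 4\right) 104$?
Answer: $85800$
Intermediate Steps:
$d{\left(Y,t \right)} = t^{2}$
$165 d{\left(-3,1 \right)} \left(1 + 4\right) 104 = 165 \cdot 1^{2} \left(1 + 4\right) 104 = 165 \cdot 1 \cdot 5 \cdot 104 = 165 \cdot 5 \cdot 104 = 825 \cdot 104 = 85800$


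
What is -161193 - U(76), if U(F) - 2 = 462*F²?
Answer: -2829707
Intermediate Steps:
U(F) = 2 + 462*F²
-161193 - U(76) = -161193 - (2 + 462*76²) = -161193 - (2 + 462*5776) = -161193 - (2 + 2668512) = -161193 - 1*2668514 = -161193 - 2668514 = -2829707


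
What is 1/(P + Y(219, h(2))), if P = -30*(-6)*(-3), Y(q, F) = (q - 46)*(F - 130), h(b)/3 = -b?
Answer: -1/24068 ≈ -4.1549e-5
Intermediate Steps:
h(b) = -3*b (h(b) = 3*(-b) = -3*b)
Y(q, F) = (-130 + F)*(-46 + q) (Y(q, F) = (-46 + q)*(-130 + F) = (-130 + F)*(-46 + q))
P = -540 (P = 180*(-3) = -540)
1/(P + Y(219, h(2))) = 1/(-540 + (5980 - 130*219 - (-138)*2 - 3*2*219)) = 1/(-540 + (5980 - 28470 - 46*(-6) - 6*219)) = 1/(-540 + (5980 - 28470 + 276 - 1314)) = 1/(-540 - 23528) = 1/(-24068) = -1/24068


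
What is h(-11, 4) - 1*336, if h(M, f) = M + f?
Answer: -343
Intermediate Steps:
h(-11, 4) - 1*336 = (-11 + 4) - 1*336 = -7 - 336 = -343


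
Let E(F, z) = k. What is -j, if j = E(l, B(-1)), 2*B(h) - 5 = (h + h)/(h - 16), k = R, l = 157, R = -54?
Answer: 54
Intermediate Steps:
k = -54
B(h) = 5/2 + h/(-16 + h) (B(h) = 5/2 + ((h + h)/(h - 16))/2 = 5/2 + ((2*h)/(-16 + h))/2 = 5/2 + (2*h/(-16 + h))/2 = 5/2 + h/(-16 + h))
E(F, z) = -54
j = -54
-j = -1*(-54) = 54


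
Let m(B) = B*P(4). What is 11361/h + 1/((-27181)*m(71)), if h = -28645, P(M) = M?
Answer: -87700177489/221122327580 ≈ -0.39661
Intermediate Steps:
m(B) = 4*B (m(B) = B*4 = 4*B)
11361/h + 1/((-27181)*m(71)) = 11361/(-28645) + 1/((-27181)*((4*71))) = 11361*(-1/28645) - 1/27181/284 = -11361/28645 - 1/27181*1/284 = -11361/28645 - 1/7719404 = -87700177489/221122327580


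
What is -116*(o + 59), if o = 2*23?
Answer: -12180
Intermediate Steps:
o = 46
-116*(o + 59) = -116*(46 + 59) = -116*105 = -12180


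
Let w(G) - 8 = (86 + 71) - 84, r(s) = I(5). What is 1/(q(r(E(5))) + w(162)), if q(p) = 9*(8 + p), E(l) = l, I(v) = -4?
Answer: 1/117 ≈ 0.0085470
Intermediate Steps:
r(s) = -4
w(G) = 81 (w(G) = 8 + ((86 + 71) - 84) = 8 + (157 - 84) = 8 + 73 = 81)
q(p) = 72 + 9*p
1/(q(r(E(5))) + w(162)) = 1/((72 + 9*(-4)) + 81) = 1/((72 - 36) + 81) = 1/(36 + 81) = 1/117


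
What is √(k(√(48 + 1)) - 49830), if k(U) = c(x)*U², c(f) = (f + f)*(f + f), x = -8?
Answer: I*√37286 ≈ 193.1*I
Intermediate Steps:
c(f) = 4*f² (c(f) = (2*f)*(2*f) = 4*f²)
k(U) = 256*U² (k(U) = (4*(-8)²)*U² = (4*64)*U² = 256*U²)
√(k(√(48 + 1)) - 49830) = √(256*(√(48 + 1))² - 49830) = √(256*(√49)² - 49830) = √(256*7² - 49830) = √(256*49 - 49830) = √(12544 - 49830) = √(-37286) = I*√37286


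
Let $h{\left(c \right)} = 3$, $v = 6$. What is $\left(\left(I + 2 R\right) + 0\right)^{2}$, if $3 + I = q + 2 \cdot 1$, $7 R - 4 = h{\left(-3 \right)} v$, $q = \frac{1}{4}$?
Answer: $\frac{24025}{784} \approx 30.644$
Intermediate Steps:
$q = \frac{1}{4} \approx 0.25$
$R = \frac{22}{7}$ ($R = \frac{4}{7} + \frac{3 \cdot 6}{7} = \frac{4}{7} + \frac{1}{7} \cdot 18 = \frac{4}{7} + \frac{18}{7} = \frac{22}{7} \approx 3.1429$)
$I = - \frac{3}{4}$ ($I = -3 + \left(\frac{1}{4} + 2 \cdot 1\right) = -3 + \left(\frac{1}{4} + 2\right) = -3 + \frac{9}{4} = - \frac{3}{4} \approx -0.75$)
$\left(\left(I + 2 R\right) + 0\right)^{2} = \left(\left(- \frac{3}{4} + 2 \cdot \frac{22}{7}\right) + 0\right)^{2} = \left(\left(- \frac{3}{4} + \frac{44}{7}\right) + 0\right)^{2} = \left(\frac{155}{28} + 0\right)^{2} = \left(\frac{155}{28}\right)^{2} = \frac{24025}{784}$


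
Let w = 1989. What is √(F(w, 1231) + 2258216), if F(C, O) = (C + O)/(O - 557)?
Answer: √256463875474/337 ≈ 1502.7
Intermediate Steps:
F(C, O) = (C + O)/(-557 + O)
√(F(w, 1231) + 2258216) = √((1989 + 1231)/(-557 + 1231) + 2258216) = √(3220/674 + 2258216) = √((1/674)*3220 + 2258216) = √(1610/337 + 2258216) = √(761020402/337) = √256463875474/337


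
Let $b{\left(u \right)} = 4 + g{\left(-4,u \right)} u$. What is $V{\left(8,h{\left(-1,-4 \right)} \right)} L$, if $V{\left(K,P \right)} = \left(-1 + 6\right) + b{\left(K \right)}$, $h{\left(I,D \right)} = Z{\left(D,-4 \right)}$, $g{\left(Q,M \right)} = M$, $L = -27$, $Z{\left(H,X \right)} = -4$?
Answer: $-1971$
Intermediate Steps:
$b{\left(u \right)} = 4 + u^{2}$ ($b{\left(u \right)} = 4 + u u = 4 + u^{2}$)
$h{\left(I,D \right)} = -4$
$V{\left(K,P \right)} = 9 + K^{2}$ ($V{\left(K,P \right)} = \left(-1 + 6\right) + \left(4 + K^{2}\right) = 5 + \left(4 + K^{2}\right) = 9 + K^{2}$)
$V{\left(8,h{\left(-1,-4 \right)} \right)} L = \left(9 + 8^{2}\right) \left(-27\right) = \left(9 + 64\right) \left(-27\right) = 73 \left(-27\right) = -1971$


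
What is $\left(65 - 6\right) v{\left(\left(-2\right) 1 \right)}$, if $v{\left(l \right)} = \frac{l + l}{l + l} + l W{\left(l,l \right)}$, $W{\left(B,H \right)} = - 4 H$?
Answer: $-885$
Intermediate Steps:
$v{\left(l \right)} = 1 - 4 l^{2}$ ($v{\left(l \right)} = \frac{l + l}{l + l} + l \left(- 4 l\right) = \frac{2 l}{2 l} - 4 l^{2} = 2 l \frac{1}{2 l} - 4 l^{2} = 1 - 4 l^{2}$)
$\left(65 - 6\right) v{\left(\left(-2\right) 1 \right)} = \left(65 - 6\right) \left(1 - 4 \left(\left(-2\right) 1\right)^{2}\right) = 59 \left(1 - 4 \left(-2\right)^{2}\right) = 59 \left(1 - 16\right) = 59 \left(-15\right) = -885$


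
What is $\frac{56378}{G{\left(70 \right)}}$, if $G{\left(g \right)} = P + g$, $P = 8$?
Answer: $\frac{28189}{39} \approx 722.79$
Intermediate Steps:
$G{\left(g \right)} = 8 + g$
$\frac{56378}{G{\left(70 \right)}} = \frac{56378}{8 + 70} = \frac{56378}{78} = 56378 \cdot \frac{1}{78} = \frac{28189}{39}$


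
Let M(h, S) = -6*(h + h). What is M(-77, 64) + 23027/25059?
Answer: 23177543/25059 ≈ 924.92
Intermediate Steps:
M(h, S) = -12*h
M(-77, 64) + 23027/25059 = -12*(-77) + 23027/25059 = 924 + 23027*(1/25059) = 924 + 23027/25059 = 23177543/25059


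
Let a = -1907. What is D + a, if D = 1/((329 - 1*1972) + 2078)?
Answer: -829544/435 ≈ -1907.0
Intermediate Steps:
D = 1/435 (D = 1/((329 - 1972) + 2078) = 1/(-1643 + 2078) = 1/435 ≈ 0.0022989)
D + a = 1/435 - 1907 = -829544/435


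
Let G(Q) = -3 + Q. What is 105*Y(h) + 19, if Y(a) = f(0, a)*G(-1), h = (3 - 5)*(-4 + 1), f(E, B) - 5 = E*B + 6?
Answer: -4601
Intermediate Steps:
f(E, B) = 11 + B*E (f(E, B) = 5 + (E*B + 6) = 5 + (B*E + 6) = 5 + (6 + B*E) = 11 + B*E)
h = 6 (h = -2*(-3) = 6)
Y(a) = -44 (Y(a) = (11 + a*0)*(-3 - 1) = (11 + 0)*(-4) = 11*(-4) = -44)
105*Y(h) + 19 = 105*(-44) + 19 = -4620 + 19 = -4601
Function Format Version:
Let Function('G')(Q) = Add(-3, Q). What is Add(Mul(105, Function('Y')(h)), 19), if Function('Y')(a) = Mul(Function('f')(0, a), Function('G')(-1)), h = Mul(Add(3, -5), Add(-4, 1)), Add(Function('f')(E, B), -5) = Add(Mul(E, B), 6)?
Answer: -4601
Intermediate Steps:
Function('f')(E, B) = Add(11, Mul(B, E)) (Function('f')(E, B) = Add(5, Add(Mul(E, B), 6)) = Add(5, Add(Mul(B, E), 6)) = Add(5, Add(6, Mul(B, E))) = Add(11, Mul(B, E)))
h = 6 (h = Mul(-2, -3) = 6)
Function('Y')(a) = -44 (Function('Y')(a) = Mul(Add(11, Mul(a, 0)), Add(-3, -1)) = Mul(Add(11, 0), -4) = Mul(11, -4) = -44)
Add(Mul(105, Function('Y')(h)), 19) = Add(Mul(105, -44), 19) = Add(-4620, 19) = -4601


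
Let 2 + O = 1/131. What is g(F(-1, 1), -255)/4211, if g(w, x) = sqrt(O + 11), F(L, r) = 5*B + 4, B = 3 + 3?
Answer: 2*sqrt(38645)/551641 ≈ 0.00071272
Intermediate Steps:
B = 6
F(L, r) = 34 (F(L, r) = 5*6 + 4 = 30 + 4 = 34)
O = -261/131 (O = -2 + 1/131 = -261/131 ≈ -1.9924)
g(w, x) = 2*sqrt(38645)/131 (g(w, x) = sqrt(-261/131 + 11) = sqrt(1180/131) = 2*sqrt(38645)/131)
g(F(-1, 1), -255)/4211 = (2*sqrt(38645)/131)/4211 = (2*sqrt(38645)/131)*(1/4211) = 2*sqrt(38645)/551641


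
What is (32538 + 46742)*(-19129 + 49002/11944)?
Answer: -2263719240340/1493 ≈ -1.5162e+9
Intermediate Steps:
(32538 + 46742)*(-19129 + 49002/11944) = 79280*(-19129 + 49002*(1/11944)) = 79280*(-19129 + 24501/5972) = 79280*(-114213887/5972) = -2263719240340/1493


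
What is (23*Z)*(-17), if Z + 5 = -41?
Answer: 17986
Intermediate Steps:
Z = -46 (Z = -5 - 41 = -46)
(23*Z)*(-17) = (23*(-46))*(-17) = -1058*(-17) = 17986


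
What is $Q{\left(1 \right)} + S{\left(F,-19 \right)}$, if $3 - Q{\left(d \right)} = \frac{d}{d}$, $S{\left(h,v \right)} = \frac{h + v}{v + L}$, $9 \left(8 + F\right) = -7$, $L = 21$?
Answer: $- \frac{107}{9} \approx -11.889$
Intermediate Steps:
$F = - \frac{79}{9}$ ($F = -8 + \frac{1}{9} \left(-7\right) = -8 - \frac{7}{9} = - \frac{79}{9} \approx -8.7778$)
$S{\left(h,v \right)} = \frac{h + v}{21 + v}$ ($S{\left(h,v \right)} = \frac{h + v}{v + 21} = \frac{h + v}{21 + v}$)
$Q{\left(d \right)} = 2$ ($Q{\left(d \right)} = 3 - \frac{d}{d} = 3 - 1 = 2$)
$Q{\left(1 \right)} + S{\left(F,-19 \right)} = 2 + \frac{- \frac{79}{9} - 19}{21 - 19} = 2 + \frac{1}{2} \left(- \frac{250}{9}\right) = 2 - \frac{125}{9} = - \frac{107}{9}$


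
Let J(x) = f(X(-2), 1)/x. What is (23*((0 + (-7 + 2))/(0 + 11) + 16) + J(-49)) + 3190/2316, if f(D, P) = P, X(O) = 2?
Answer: 224013253/624162 ≈ 358.90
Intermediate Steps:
J(x) = 1/x
(23*((0 + (-7 + 2))/(0 + 11) + 16) + J(-49)) + 3190/2316 = (23*((0 + (-7 + 2))/(0 + 11) + 16) + 1/(-49)) + 3190/2316 = (23*((0 - 5)/11 + 16) - 1/49) + 3190*(1/2316) = (23*(-5*1/11 + 16) - 1/49) + 1595/1158 = (23*(-5/11 + 16) - 1/49) + 1595/1158 = (23*(171/11) - 1/49) + 1595/1158 = (3933/11 - 1/49) + 1595/1158 = 192706/539 + 1595/1158 = 224013253/624162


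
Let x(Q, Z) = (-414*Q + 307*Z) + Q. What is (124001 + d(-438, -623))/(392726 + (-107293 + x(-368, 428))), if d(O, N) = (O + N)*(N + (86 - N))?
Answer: 32755/568813 ≈ 0.057585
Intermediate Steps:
d(O, N) = 86*N + 86*O (d(O, N) = (N + O)*86 = 86*N + 86*O)
x(Q, Z) = -413*Q + 307*Z
(124001 + d(-438, -623))/(392726 + (-107293 + x(-368, 428))) = (124001 + (86*(-623) + 86*(-438)))/(392726 + (-107293 + (-413*(-368) + 307*428))) = (124001 + (-53578 - 37668))/(392726 + (-107293 + (151984 + 131396))) = (124001 - 91246)/(392726 + (-107293 + 283380)) = 32755/(392726 + 176087) = 32755/568813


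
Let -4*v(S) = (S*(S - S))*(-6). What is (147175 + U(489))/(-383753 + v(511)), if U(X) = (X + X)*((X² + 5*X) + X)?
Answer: -236876965/383753 ≈ -617.26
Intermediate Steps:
v(S) = 0 (v(S) = -S*(S - S)*(-6)/4 = -S*0*(-6)/4 = -0*(-6) = -¼*0 = 0)
U(X) = 2*X*(X² + 6*X) (U(X) = (2*X)*(X² + 6*X) = 2*X*(X² + 6*X))
(147175 + U(489))/(-383753 + v(511)) = (147175 + 2*489²*(6 + 489))/(-383753 + 0) = (147175 + 2*239121*495)/(-383753) = (147175 + 236729790)*(-1/383753) = 236876965*(-1/383753) = -236876965/383753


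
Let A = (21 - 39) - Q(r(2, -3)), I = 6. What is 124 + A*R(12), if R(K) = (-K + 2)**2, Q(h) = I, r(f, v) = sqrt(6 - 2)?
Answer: -2276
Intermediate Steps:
r(f, v) = 2 (r(f, v) = sqrt(4) = 2)
Q(h) = 6
R(K) = (2 - K)**2
A = -24 (A = (21 - 39) - 1*6 = -18 - 6 = -24)
124 + A*R(12) = 124 - 24*(-2 + 12)**2 = 124 - 24*10**2 = 124 - 24*100 = 124 - 2400 = -2276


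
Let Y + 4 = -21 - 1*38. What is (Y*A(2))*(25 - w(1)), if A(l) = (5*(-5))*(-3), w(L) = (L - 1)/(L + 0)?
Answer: -118125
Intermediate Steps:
w(L) = (-1 + L)/L
A(l) = 75 (A(l) = -25*(-3) = 75)
Y = -63 (Y = -4 + (-21 - 1*38) = -4 + (-21 - 38) = -4 - 59 = -63)
(Y*A(2))*(25 - w(1)) = (-63*75)*(25 - (-1 + 1)/1) = -4725*(25 - 0) = -4725*(25 - 1*0) = -4725*(25 + 0) = -4725*25 = -118125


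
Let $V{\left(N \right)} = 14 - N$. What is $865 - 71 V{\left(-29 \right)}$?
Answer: $-2188$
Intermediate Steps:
$865 - 71 V{\left(-29 \right)} = 865 - 71 \left(14 - -29\right) = 865 - 71 \left(14 + 29\right) = 865 - 3053 = -2188$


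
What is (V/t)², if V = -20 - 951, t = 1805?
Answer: 942841/3258025 ≈ 0.28939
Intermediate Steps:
V = -971
(V/t)² = (-971/1805)² = 942841/3258025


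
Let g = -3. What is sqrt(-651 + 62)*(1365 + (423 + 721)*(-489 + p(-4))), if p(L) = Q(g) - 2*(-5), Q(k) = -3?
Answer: -550043*I*sqrt(589) ≈ -1.3349e+7*I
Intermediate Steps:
p(L) = 7 (p(L) = -3 - 2*(-5) = -3 + 10 = 7)
sqrt(-651 + 62)*(1365 + (423 + 721)*(-489 + p(-4))) = sqrt(-651 + 62)*(1365 + (423 + 721)*(-489 + 7)) = sqrt(-589)*(1365 + 1144*(-482)) = (I*sqrt(589))*(1365 - 551408) = (I*sqrt(589))*(-550043) = -550043*I*sqrt(589)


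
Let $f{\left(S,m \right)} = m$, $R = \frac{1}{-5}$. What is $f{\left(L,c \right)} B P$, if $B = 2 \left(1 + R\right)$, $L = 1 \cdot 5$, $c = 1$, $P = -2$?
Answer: $- \frac{16}{5} \approx -3.2$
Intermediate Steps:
$R = - \frac{1}{5} \approx -0.2$
$L = 5$
$B = \frac{8}{5}$ ($B = 2 \left(1 - \frac{1}{5}\right) = 2 \cdot \frac{4}{5} = \frac{8}{5} \approx 1.6$)
$f{\left(L,c \right)} B P = 1 \cdot \frac{8}{5} \left(-2\right) = \frac{8}{5} \left(-2\right) = - \frac{16}{5}$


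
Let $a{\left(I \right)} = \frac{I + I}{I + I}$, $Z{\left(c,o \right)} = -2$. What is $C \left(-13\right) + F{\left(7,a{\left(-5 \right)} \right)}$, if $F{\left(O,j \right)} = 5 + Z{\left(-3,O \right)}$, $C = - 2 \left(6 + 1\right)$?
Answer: $185$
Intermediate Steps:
$a{\left(I \right)} = 1$ ($a{\left(I \right)} = \frac{2 I}{2 I} = 2 I \frac{1}{2 I} = 1$)
$C = -14$ ($C = \left(-2\right) 7 = -14$)
$F{\left(O,j \right)} = 3$ ($F{\left(O,j \right)} = 5 - 2 = 3$)
$C \left(-13\right) + F{\left(7,a{\left(-5 \right)} \right)} = \left(-14\right) \left(-13\right) + 3 = 182 + 3 = 185$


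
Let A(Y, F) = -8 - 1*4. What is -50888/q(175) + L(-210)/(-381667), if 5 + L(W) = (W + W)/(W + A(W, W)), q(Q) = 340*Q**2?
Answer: -10550390639/2162382096875 ≈ -0.0048791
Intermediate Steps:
A(Y, F) = -12 (A(Y, F) = -8 - 4 = -12)
L(W) = -5 + 2*W/(-12 + W) (L(W) = -5 + (W + W)/(W - 12) = -5 + (2*W)/(-12 + W) = -5 + 2*W/(-12 + W))
-50888/q(175) + L(-210)/(-381667) = -50888/(340*175**2) + (3*(20 - 1*(-210))/(-12 - 210))/(-381667) = -50888/(340*30625) + (3*(20 + 210)/(-222))*(-1/381667) = -50888/10412500 + (3*(-1/222)*230)*(-1/381667) = -50888*1/10412500 - 115/37*(-1/381667) = -12722/2603125 + 115/14121679 = -10550390639/2162382096875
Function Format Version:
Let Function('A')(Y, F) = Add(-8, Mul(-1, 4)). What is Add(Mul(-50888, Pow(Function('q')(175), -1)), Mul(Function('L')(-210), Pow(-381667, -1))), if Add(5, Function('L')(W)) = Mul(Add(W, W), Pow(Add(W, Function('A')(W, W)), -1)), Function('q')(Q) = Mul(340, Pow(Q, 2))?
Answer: Rational(-10550390639, 2162382096875) ≈ -0.0048791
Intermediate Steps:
Function('A')(Y, F) = -12 (Function('A')(Y, F) = Add(-8, -4) = -12)
Function('L')(W) = Add(-5, Mul(2, W, Pow(Add(-12, W), -1))) (Function('L')(W) = Add(-5, Mul(Add(W, W), Pow(Add(W, -12), -1))) = Add(-5, Mul(Mul(2, W), Pow(Add(-12, W), -1))) = Add(-5, Mul(2, W, Pow(Add(-12, W), -1))))
Add(Mul(-50888, Pow(Function('q')(175), -1)), Mul(Function('L')(-210), Pow(-381667, -1))) = Add(Mul(-50888, Pow(Mul(340, Pow(175, 2)), -1)), Mul(Mul(3, Pow(Add(-12, -210), -1), Add(20, Mul(-1, -210))), Pow(-381667, -1))) = Add(Mul(-50888, Pow(Mul(340, 30625), -1)), Mul(Mul(3, Pow(-222, -1), Add(20, 210)), Rational(-1, 381667))) = Add(Mul(-50888, Pow(10412500, -1)), Mul(Mul(3, Rational(-1, 222), 230), Rational(-1, 381667))) = Add(Mul(-50888, Rational(1, 10412500)), Mul(Rational(-115, 37), Rational(-1, 381667))) = Add(Rational(-12722, 2603125), Rational(115, 14121679)) = Rational(-10550390639, 2162382096875)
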